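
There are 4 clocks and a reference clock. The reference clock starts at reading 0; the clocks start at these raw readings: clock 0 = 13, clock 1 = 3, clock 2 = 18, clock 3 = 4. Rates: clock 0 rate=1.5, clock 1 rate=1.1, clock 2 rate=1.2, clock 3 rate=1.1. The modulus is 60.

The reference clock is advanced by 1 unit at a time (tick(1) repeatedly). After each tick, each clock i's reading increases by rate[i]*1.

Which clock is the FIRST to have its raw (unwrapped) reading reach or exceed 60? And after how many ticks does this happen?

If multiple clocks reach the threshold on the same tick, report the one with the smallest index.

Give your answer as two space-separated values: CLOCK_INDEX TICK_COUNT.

Answer: 0 32

Derivation:
clock 0: start=13, rate=1.5, needs 60-13 = 47; ticks = ceil(47/1.5) = ceil(31.3333) = 32; reading at tick 32 = 13 + 1.5*32 = 61.0000
clock 1: start=3, rate=1.1, needs 60-3 = 57; ticks = ceil(57/1.1) = ceil(51.8182) = 52; reading at tick 52 = 3 + 1.1*52 = 60.2000
clock 2: start=18, rate=1.2, needs 60-18 = 42; ticks = ceil(42/1.2) = ceil(35.0000) = 35; reading at tick 35 = 18 + 1.2*35 = 60.0000
clock 3: start=4, rate=1.1, needs 60-4 = 56; ticks = ceil(56/1.1) = ceil(50.9091) = 51; reading at tick 51 = 4 + 1.1*51 = 60.1000
Minimum tick count = 32; winners = [0]; smallest index = 0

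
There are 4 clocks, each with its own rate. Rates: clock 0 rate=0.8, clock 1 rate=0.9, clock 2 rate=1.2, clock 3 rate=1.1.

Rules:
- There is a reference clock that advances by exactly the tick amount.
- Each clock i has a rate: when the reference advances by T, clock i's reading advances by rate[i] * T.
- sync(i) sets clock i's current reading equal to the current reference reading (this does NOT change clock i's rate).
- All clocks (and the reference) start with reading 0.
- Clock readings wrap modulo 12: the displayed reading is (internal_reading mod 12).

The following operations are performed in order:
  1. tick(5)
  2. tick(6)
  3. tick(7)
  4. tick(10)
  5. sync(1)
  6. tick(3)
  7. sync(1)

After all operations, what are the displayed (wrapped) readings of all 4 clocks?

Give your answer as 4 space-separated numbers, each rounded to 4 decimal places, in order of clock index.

Answer: 0.8000 7.0000 1.2000 10.1000

Derivation:
After op 1 tick(5): ref=5.0000 raw=[4.0000 4.5000 6.0000 5.5000]
After op 2 tick(6): ref=11.0000 raw=[8.8000 9.9000 13.2000 12.1000]
After op 3 tick(7): ref=18.0000 raw=[14.4000 16.2000 21.6000 19.8000]
After op 4 tick(10): ref=28.0000 raw=[22.4000 25.2000 33.6000 30.8000]
After op 5 sync(1): ref=28.0000 raw=[22.4000 28.0000 33.6000 30.8000]
After op 6 tick(3): ref=31.0000 raw=[24.8000 30.7000 37.2000 34.1000]
After op 7 sync(1): ref=31.0000 raw=[24.8000 31.0000 37.2000 34.1000]
Wrap final raw readings (mod 12): 24.8000 mod 12 = 0.8000; 31.0000 mod 12 = 7.0000; 37.2000 mod 12 = 1.2000; 34.1000 mod 12 = 10.1000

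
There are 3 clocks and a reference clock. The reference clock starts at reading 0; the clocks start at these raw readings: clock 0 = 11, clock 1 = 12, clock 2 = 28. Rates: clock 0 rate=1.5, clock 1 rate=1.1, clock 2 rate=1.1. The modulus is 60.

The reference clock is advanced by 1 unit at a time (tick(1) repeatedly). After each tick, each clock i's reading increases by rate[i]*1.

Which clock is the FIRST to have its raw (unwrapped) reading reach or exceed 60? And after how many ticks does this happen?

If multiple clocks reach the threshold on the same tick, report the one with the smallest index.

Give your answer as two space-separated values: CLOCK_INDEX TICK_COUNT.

clock 0: start=11, rate=1.5, needs 60-11 = 49; ticks = ceil(49/1.5) = ceil(32.6667) = 33; reading at tick 33 = 11 + 1.5*33 = 60.5000
clock 1: start=12, rate=1.1, needs 60-12 = 48; ticks = ceil(48/1.1) = ceil(43.6364) = 44; reading at tick 44 = 12 + 1.1*44 = 60.4000
clock 2: start=28, rate=1.1, needs 60-28 = 32; ticks = ceil(32/1.1) = ceil(29.0909) = 30; reading at tick 30 = 28 + 1.1*30 = 61.0000
Minimum tick count = 30; winners = [2]; smallest index = 2

Answer: 2 30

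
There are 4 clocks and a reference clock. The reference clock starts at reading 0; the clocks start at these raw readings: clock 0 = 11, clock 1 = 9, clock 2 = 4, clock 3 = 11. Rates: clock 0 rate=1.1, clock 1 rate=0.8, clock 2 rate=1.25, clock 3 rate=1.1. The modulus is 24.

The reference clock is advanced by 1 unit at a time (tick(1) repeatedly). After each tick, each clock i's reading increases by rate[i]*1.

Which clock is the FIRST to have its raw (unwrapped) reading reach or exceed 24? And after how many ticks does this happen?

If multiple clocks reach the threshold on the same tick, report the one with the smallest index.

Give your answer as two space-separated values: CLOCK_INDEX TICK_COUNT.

clock 0: start=11, rate=1.1, needs 24-11 = 13; ticks = ceil(13/1.1) = ceil(11.8182) = 12; reading at tick 12 = 11 + 1.1*12 = 24.2000
clock 1: start=9, rate=0.8, needs 24-9 = 15; ticks = ceil(15/0.8) = ceil(18.7500) = 19; reading at tick 19 = 9 + 0.8*19 = 24.2000
clock 2: start=4, rate=1.25, needs 24-4 = 20; ticks = ceil(20/1.25) = ceil(16.0000) = 16; reading at tick 16 = 4 + 1.25*16 = 24.0000
clock 3: start=11, rate=1.1, needs 24-11 = 13; ticks = ceil(13/1.1) = ceil(11.8182) = 12; reading at tick 12 = 11 + 1.1*12 = 24.2000
Minimum tick count = 12; winners = [0, 3]; smallest index = 0

Answer: 0 12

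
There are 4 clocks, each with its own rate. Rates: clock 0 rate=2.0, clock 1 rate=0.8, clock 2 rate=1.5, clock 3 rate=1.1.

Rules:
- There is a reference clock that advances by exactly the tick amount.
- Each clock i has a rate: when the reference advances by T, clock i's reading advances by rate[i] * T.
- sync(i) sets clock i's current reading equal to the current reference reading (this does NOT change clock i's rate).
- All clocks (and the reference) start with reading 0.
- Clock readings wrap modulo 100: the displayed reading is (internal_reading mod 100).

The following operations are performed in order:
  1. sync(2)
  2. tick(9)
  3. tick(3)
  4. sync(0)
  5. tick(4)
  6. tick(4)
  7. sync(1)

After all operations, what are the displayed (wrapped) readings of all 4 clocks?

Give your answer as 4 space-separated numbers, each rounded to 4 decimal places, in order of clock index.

After op 1 sync(2): ref=0.0000 raw=[0.0000 0.0000 0.0000 0.0000]
After op 2 tick(9): ref=9.0000 raw=[18.0000 7.2000 13.5000 9.9000]
After op 3 tick(3): ref=12.0000 raw=[24.0000 9.6000 18.0000 13.2000]
After op 4 sync(0): ref=12.0000 raw=[12.0000 9.6000 18.0000 13.2000]
After op 5 tick(4): ref=16.0000 raw=[20.0000 12.8000 24.0000 17.6000]
After op 6 tick(4): ref=20.0000 raw=[28.0000 16.0000 30.0000 22.0000]
After op 7 sync(1): ref=20.0000 raw=[28.0000 20.0000 30.0000 22.0000]
Wrap final raw readings (mod 100): 28.0000 mod 100 = 28.0000; 20.0000 mod 100 = 20.0000; 30.0000 mod 100 = 30.0000; 22.0000 mod 100 = 22.0000

Answer: 28.0000 20.0000 30.0000 22.0000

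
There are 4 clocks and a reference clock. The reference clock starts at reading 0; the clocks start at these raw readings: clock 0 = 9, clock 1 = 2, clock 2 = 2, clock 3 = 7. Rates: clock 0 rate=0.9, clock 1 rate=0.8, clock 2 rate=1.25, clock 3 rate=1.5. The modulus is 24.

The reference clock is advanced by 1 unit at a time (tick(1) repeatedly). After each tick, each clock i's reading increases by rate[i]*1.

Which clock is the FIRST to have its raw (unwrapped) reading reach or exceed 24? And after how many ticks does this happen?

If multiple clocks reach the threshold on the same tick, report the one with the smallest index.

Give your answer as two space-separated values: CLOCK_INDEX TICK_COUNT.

Answer: 3 12

Derivation:
clock 0: start=9, rate=0.9, needs 24-9 = 15; ticks = ceil(15/0.9) = ceil(16.6667) = 17; reading at tick 17 = 9 + 0.9*17 = 24.3000
clock 1: start=2, rate=0.8, needs 24-2 = 22; ticks = ceil(22/0.8) = ceil(27.5000) = 28; reading at tick 28 = 2 + 0.8*28 = 24.4000
clock 2: start=2, rate=1.25, needs 24-2 = 22; ticks = ceil(22/1.25) = ceil(17.6000) = 18; reading at tick 18 = 2 + 1.25*18 = 24.5000
clock 3: start=7, rate=1.5, needs 24-7 = 17; ticks = ceil(17/1.5) = ceil(11.3333) = 12; reading at tick 12 = 7 + 1.5*12 = 25.0000
Minimum tick count = 12; winners = [3]; smallest index = 3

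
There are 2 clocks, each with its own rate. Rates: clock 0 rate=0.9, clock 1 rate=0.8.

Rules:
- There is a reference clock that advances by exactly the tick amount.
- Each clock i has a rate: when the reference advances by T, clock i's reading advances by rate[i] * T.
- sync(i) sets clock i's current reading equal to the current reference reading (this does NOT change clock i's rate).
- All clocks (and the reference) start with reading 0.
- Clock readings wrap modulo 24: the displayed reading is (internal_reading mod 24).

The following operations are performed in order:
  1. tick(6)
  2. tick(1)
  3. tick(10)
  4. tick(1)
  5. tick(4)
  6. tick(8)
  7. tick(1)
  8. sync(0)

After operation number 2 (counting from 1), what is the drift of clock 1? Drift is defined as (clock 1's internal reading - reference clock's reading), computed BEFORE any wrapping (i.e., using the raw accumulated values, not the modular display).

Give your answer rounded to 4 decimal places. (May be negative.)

Answer: -1.4000

Derivation:
After op 1 tick(6): ref=6.0000 raw=[5.4000 4.8000]
After op 2 tick(1): ref=7.0000 raw=[6.3000 5.6000]
Drift of clock 1 after op 2: 5.6000 - 7.0000 = -1.4000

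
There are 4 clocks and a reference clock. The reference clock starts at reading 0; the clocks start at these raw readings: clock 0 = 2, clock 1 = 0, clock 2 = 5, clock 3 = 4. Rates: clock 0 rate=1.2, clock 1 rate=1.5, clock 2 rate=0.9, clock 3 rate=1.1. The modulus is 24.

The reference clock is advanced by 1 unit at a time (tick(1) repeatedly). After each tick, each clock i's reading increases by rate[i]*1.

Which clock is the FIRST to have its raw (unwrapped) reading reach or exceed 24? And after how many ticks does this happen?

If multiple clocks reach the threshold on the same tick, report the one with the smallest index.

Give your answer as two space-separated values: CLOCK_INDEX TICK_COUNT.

clock 0: start=2, rate=1.2, needs 24-2 = 22; ticks = ceil(22/1.2) = ceil(18.3333) = 19; reading at tick 19 = 2 + 1.2*19 = 24.8000
clock 1: start=0, rate=1.5, needs 24-0 = 24; ticks = ceil(24/1.5) = ceil(16.0000) = 16; reading at tick 16 = 0 + 1.5*16 = 24.0000
clock 2: start=5, rate=0.9, needs 24-5 = 19; ticks = ceil(19/0.9) = ceil(21.1111) = 22; reading at tick 22 = 5 + 0.9*22 = 24.8000
clock 3: start=4, rate=1.1, needs 24-4 = 20; ticks = ceil(20/1.1) = ceil(18.1818) = 19; reading at tick 19 = 4 + 1.1*19 = 24.9000
Minimum tick count = 16; winners = [1]; smallest index = 1

Answer: 1 16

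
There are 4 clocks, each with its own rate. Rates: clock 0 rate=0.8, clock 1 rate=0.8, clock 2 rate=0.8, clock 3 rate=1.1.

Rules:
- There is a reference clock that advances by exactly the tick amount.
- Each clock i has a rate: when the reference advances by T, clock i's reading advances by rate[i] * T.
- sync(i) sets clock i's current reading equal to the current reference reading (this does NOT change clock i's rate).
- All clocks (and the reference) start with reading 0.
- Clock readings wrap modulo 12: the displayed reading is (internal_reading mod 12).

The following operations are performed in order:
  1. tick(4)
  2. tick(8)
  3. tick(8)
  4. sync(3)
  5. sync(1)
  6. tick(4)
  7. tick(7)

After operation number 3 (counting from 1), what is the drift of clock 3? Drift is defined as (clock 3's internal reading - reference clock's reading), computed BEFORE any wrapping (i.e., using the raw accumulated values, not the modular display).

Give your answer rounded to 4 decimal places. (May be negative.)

After op 1 tick(4): ref=4.0000 raw=[3.2000 3.2000 3.2000 4.4000]
After op 2 tick(8): ref=12.0000 raw=[9.6000 9.6000 9.6000 13.2000]
After op 3 tick(8): ref=20.0000 raw=[16.0000 16.0000 16.0000 22.0000]
Drift of clock 3 after op 3: 22.0000 - 20.0000 = 2.0000

Answer: 2.0000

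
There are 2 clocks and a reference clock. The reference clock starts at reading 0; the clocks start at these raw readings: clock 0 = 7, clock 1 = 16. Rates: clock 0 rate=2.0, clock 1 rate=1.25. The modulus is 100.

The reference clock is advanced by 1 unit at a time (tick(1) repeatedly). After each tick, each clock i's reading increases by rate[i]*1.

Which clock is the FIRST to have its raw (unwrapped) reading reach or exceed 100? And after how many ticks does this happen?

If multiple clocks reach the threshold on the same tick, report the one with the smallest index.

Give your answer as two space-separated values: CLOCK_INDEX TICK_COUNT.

clock 0: start=7, rate=2.0, needs 100-7 = 93; ticks = ceil(93/2.0) = ceil(46.5000) = 47; reading at tick 47 = 7 + 2.0*47 = 101.0000
clock 1: start=16, rate=1.25, needs 100-16 = 84; ticks = ceil(84/1.25) = ceil(67.2000) = 68; reading at tick 68 = 16 + 1.25*68 = 101.0000
Minimum tick count = 47; winners = [0]; smallest index = 0

Answer: 0 47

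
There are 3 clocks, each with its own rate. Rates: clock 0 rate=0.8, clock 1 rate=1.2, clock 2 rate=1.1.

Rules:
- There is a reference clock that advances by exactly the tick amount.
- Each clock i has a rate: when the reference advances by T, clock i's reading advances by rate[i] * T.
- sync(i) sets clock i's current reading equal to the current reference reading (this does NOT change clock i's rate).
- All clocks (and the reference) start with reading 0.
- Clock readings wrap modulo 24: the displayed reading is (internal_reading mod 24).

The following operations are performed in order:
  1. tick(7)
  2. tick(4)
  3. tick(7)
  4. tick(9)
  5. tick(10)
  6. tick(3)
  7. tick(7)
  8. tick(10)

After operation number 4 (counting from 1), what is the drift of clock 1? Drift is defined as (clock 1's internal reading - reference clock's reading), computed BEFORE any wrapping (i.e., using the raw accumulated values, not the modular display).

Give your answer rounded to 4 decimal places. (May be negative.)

Answer: 5.4000

Derivation:
After op 1 tick(7): ref=7.0000 raw=[5.6000 8.4000 7.7000]
After op 2 tick(4): ref=11.0000 raw=[8.8000 13.2000 12.1000]
After op 3 tick(7): ref=18.0000 raw=[14.4000 21.6000 19.8000]
After op 4 tick(9): ref=27.0000 raw=[21.6000 32.4000 29.7000]
Drift of clock 1 after op 4: 32.4000 - 27.0000 = 5.4000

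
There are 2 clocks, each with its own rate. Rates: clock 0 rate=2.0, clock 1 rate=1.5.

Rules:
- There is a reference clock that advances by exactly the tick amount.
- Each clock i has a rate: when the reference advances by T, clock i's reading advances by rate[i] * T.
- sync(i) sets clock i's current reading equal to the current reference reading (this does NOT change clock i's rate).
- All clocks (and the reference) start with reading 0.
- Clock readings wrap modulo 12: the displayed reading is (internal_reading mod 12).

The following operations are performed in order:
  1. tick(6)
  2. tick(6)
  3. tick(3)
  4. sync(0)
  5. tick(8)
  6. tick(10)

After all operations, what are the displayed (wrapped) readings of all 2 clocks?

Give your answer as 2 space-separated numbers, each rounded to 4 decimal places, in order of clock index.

Answer: 3.0000 1.5000

Derivation:
After op 1 tick(6): ref=6.0000 raw=[12.0000 9.0000]
After op 2 tick(6): ref=12.0000 raw=[24.0000 18.0000]
After op 3 tick(3): ref=15.0000 raw=[30.0000 22.5000]
After op 4 sync(0): ref=15.0000 raw=[15.0000 22.5000]
After op 5 tick(8): ref=23.0000 raw=[31.0000 34.5000]
After op 6 tick(10): ref=33.0000 raw=[51.0000 49.5000]
Wrap final raw readings (mod 12): 51.0000 mod 12 = 3.0000; 49.5000 mod 12 = 1.5000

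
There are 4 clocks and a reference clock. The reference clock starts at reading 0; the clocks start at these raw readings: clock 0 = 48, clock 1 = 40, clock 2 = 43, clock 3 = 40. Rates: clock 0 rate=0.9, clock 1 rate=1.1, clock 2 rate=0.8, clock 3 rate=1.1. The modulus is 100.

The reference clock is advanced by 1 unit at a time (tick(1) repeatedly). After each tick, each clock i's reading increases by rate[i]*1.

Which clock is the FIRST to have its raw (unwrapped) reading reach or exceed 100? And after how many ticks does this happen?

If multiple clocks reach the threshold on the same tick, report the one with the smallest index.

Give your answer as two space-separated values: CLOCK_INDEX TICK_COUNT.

clock 0: start=48, rate=0.9, needs 100-48 = 52; ticks = ceil(52/0.9) = ceil(57.7778) = 58; reading at tick 58 = 48 + 0.9*58 = 100.2000
clock 1: start=40, rate=1.1, needs 100-40 = 60; ticks = ceil(60/1.1) = ceil(54.5455) = 55; reading at tick 55 = 40 + 1.1*55 = 100.5000
clock 2: start=43, rate=0.8, needs 100-43 = 57; ticks = ceil(57/0.8) = ceil(71.2500) = 72; reading at tick 72 = 43 + 0.8*72 = 100.6000
clock 3: start=40, rate=1.1, needs 100-40 = 60; ticks = ceil(60/1.1) = ceil(54.5455) = 55; reading at tick 55 = 40 + 1.1*55 = 100.5000
Minimum tick count = 55; winners = [1, 3]; smallest index = 1

Answer: 1 55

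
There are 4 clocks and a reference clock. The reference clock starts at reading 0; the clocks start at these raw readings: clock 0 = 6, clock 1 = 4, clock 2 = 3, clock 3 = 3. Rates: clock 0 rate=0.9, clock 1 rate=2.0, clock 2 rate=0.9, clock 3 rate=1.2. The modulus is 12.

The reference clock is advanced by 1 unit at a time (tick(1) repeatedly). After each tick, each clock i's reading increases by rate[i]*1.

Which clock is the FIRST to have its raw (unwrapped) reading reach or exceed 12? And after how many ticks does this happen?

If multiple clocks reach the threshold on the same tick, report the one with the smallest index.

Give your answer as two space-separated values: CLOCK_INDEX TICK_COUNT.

clock 0: start=6, rate=0.9, needs 12-6 = 6; ticks = ceil(6/0.9) = ceil(6.6667) = 7; reading at tick 7 = 6 + 0.9*7 = 12.3000
clock 1: start=4, rate=2.0, needs 12-4 = 8; ticks = ceil(8/2.0) = ceil(4.0000) = 4; reading at tick 4 = 4 + 2.0*4 = 12.0000
clock 2: start=3, rate=0.9, needs 12-3 = 9; ticks = ceil(9/0.9) = ceil(10.0000) = 10; reading at tick 10 = 3 + 0.9*10 = 12.0000
clock 3: start=3, rate=1.2, needs 12-3 = 9; ticks = ceil(9/1.2) = ceil(7.5000) = 8; reading at tick 8 = 3 + 1.2*8 = 12.6000
Minimum tick count = 4; winners = [1]; smallest index = 1

Answer: 1 4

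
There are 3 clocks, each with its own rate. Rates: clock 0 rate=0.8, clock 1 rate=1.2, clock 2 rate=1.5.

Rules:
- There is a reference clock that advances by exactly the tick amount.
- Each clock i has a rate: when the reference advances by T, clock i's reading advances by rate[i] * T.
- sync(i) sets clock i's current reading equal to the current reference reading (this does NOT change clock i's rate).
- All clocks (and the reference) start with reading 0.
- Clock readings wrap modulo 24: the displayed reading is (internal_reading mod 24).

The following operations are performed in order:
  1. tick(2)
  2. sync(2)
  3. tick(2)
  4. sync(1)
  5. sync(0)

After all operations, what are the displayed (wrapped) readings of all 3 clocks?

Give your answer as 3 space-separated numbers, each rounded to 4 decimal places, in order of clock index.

Answer: 4.0000 4.0000 5.0000

Derivation:
After op 1 tick(2): ref=2.0000 raw=[1.6000 2.4000 3.0000]
After op 2 sync(2): ref=2.0000 raw=[1.6000 2.4000 2.0000]
After op 3 tick(2): ref=4.0000 raw=[3.2000 4.8000 5.0000]
After op 4 sync(1): ref=4.0000 raw=[3.2000 4.0000 5.0000]
After op 5 sync(0): ref=4.0000 raw=[4.0000 4.0000 5.0000]
Wrap final raw readings (mod 24): 4.0000 mod 24 = 4.0000; 4.0000 mod 24 = 4.0000; 5.0000 mod 24 = 5.0000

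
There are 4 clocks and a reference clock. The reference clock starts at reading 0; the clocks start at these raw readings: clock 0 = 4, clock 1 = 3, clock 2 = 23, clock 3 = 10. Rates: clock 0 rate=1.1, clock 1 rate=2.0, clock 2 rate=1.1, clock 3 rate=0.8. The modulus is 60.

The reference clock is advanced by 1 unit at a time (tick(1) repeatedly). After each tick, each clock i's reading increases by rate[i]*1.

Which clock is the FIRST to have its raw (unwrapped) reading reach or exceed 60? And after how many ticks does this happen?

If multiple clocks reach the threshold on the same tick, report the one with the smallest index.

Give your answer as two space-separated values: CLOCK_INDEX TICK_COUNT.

clock 0: start=4, rate=1.1, needs 60-4 = 56; ticks = ceil(56/1.1) = ceil(50.9091) = 51; reading at tick 51 = 4 + 1.1*51 = 60.1000
clock 1: start=3, rate=2.0, needs 60-3 = 57; ticks = ceil(57/2.0) = ceil(28.5000) = 29; reading at tick 29 = 3 + 2.0*29 = 61.0000
clock 2: start=23, rate=1.1, needs 60-23 = 37; ticks = ceil(37/1.1) = ceil(33.6364) = 34; reading at tick 34 = 23 + 1.1*34 = 60.4000
clock 3: start=10, rate=0.8, needs 60-10 = 50; ticks = ceil(50/0.8) = ceil(62.5000) = 63; reading at tick 63 = 10 + 0.8*63 = 60.4000
Minimum tick count = 29; winners = [1]; smallest index = 1

Answer: 1 29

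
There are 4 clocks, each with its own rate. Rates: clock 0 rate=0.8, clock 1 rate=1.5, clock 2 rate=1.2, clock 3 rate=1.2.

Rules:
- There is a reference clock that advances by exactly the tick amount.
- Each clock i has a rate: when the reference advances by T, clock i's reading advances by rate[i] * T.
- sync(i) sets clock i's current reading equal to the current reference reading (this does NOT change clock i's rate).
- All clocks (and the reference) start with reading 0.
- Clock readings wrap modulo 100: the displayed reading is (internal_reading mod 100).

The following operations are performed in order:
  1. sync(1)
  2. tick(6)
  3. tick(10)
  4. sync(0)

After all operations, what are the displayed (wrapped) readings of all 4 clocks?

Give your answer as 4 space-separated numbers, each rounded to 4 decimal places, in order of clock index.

Answer: 16.0000 24.0000 19.2000 19.2000

Derivation:
After op 1 sync(1): ref=0.0000 raw=[0.0000 0.0000 0.0000 0.0000]
After op 2 tick(6): ref=6.0000 raw=[4.8000 9.0000 7.2000 7.2000]
After op 3 tick(10): ref=16.0000 raw=[12.8000 24.0000 19.2000 19.2000]
After op 4 sync(0): ref=16.0000 raw=[16.0000 24.0000 19.2000 19.2000]
Wrap final raw readings (mod 100): 16.0000 mod 100 = 16.0000; 24.0000 mod 100 = 24.0000; 19.2000 mod 100 = 19.2000; 19.2000 mod 100 = 19.2000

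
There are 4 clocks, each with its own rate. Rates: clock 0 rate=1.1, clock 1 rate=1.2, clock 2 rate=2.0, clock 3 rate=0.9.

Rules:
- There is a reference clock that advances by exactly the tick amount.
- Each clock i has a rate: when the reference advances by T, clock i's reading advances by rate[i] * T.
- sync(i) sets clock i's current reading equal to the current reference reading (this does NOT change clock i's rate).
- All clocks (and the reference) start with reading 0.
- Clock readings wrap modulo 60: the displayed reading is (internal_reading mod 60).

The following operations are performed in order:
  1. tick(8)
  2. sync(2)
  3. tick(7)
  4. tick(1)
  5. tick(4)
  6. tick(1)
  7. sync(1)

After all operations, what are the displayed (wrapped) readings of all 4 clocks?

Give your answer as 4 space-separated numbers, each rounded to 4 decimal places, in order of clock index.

Answer: 23.1000 21.0000 34.0000 18.9000

Derivation:
After op 1 tick(8): ref=8.0000 raw=[8.8000 9.6000 16.0000 7.2000]
After op 2 sync(2): ref=8.0000 raw=[8.8000 9.6000 8.0000 7.2000]
After op 3 tick(7): ref=15.0000 raw=[16.5000 18.0000 22.0000 13.5000]
After op 4 tick(1): ref=16.0000 raw=[17.6000 19.2000 24.0000 14.4000]
After op 5 tick(4): ref=20.0000 raw=[22.0000 24.0000 32.0000 18.0000]
After op 6 tick(1): ref=21.0000 raw=[23.1000 25.2000 34.0000 18.9000]
After op 7 sync(1): ref=21.0000 raw=[23.1000 21.0000 34.0000 18.9000]
Wrap final raw readings (mod 60): 23.1000 mod 60 = 23.1000; 21.0000 mod 60 = 21.0000; 34.0000 mod 60 = 34.0000; 18.9000 mod 60 = 18.9000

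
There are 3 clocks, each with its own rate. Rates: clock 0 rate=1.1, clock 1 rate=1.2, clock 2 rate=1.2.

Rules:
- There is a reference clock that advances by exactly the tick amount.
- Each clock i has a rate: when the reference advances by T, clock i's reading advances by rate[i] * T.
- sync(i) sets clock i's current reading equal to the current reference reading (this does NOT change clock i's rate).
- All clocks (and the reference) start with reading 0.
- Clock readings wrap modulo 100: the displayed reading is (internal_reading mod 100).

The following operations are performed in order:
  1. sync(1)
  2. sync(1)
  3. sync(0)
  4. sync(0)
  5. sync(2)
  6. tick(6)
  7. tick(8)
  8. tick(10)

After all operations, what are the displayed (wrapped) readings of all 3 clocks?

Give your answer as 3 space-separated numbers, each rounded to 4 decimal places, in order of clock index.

After op 1 sync(1): ref=0.0000 raw=[0.0000 0.0000 0.0000]
After op 2 sync(1): ref=0.0000 raw=[0.0000 0.0000 0.0000]
After op 3 sync(0): ref=0.0000 raw=[0.0000 0.0000 0.0000]
After op 4 sync(0): ref=0.0000 raw=[0.0000 0.0000 0.0000]
After op 5 sync(2): ref=0.0000 raw=[0.0000 0.0000 0.0000]
After op 6 tick(6): ref=6.0000 raw=[6.6000 7.2000 7.2000]
After op 7 tick(8): ref=14.0000 raw=[15.4000 16.8000 16.8000]
After op 8 tick(10): ref=24.0000 raw=[26.4000 28.8000 28.8000]
Wrap final raw readings (mod 100): 26.4000 mod 100 = 26.4000; 28.8000 mod 100 = 28.8000; 28.8000 mod 100 = 28.8000

Answer: 26.4000 28.8000 28.8000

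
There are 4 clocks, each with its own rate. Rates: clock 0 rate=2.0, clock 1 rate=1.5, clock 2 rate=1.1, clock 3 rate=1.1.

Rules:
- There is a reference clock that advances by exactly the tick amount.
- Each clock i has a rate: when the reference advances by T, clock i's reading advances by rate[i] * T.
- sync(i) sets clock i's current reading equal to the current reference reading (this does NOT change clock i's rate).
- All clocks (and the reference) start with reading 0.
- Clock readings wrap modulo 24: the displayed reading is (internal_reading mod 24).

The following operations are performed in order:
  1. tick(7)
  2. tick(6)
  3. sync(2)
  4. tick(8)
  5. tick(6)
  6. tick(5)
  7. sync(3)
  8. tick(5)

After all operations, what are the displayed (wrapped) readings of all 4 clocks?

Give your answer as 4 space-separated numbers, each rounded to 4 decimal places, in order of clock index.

After op 1 tick(7): ref=7.0000 raw=[14.0000 10.5000 7.7000 7.7000]
After op 2 tick(6): ref=13.0000 raw=[26.0000 19.5000 14.3000 14.3000]
After op 3 sync(2): ref=13.0000 raw=[26.0000 19.5000 13.0000 14.3000]
After op 4 tick(8): ref=21.0000 raw=[42.0000 31.5000 21.8000 23.1000]
After op 5 tick(6): ref=27.0000 raw=[54.0000 40.5000 28.4000 29.7000]
After op 6 tick(5): ref=32.0000 raw=[64.0000 48.0000 33.9000 35.2000]
After op 7 sync(3): ref=32.0000 raw=[64.0000 48.0000 33.9000 32.0000]
After op 8 tick(5): ref=37.0000 raw=[74.0000 55.5000 39.4000 37.5000]
Wrap final raw readings (mod 24): 74.0000 mod 24 = 2.0000; 55.5000 mod 24 = 7.5000; 39.4000 mod 24 = 15.4000; 37.5000 mod 24 = 13.5000

Answer: 2.0000 7.5000 15.4000 13.5000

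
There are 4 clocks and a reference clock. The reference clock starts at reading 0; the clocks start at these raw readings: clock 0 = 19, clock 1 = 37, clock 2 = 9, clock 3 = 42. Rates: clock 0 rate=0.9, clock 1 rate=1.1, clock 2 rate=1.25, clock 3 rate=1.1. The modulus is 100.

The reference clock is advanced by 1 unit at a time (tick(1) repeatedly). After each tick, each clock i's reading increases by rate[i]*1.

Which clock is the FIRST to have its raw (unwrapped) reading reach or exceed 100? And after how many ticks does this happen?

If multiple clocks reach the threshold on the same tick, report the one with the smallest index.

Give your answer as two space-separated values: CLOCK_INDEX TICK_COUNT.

Answer: 3 53

Derivation:
clock 0: start=19, rate=0.9, needs 100-19 = 81; ticks = ceil(81/0.9) = ceil(90.0000) = 90; reading at tick 90 = 19 + 0.9*90 = 100.0000
clock 1: start=37, rate=1.1, needs 100-37 = 63; ticks = ceil(63/1.1) = ceil(57.2727) = 58; reading at tick 58 = 37 + 1.1*58 = 100.8000
clock 2: start=9, rate=1.25, needs 100-9 = 91; ticks = ceil(91/1.25) = ceil(72.8000) = 73; reading at tick 73 = 9 + 1.25*73 = 100.2500
clock 3: start=42, rate=1.1, needs 100-42 = 58; ticks = ceil(58/1.1) = ceil(52.7273) = 53; reading at tick 53 = 42 + 1.1*53 = 100.3000
Minimum tick count = 53; winners = [3]; smallest index = 3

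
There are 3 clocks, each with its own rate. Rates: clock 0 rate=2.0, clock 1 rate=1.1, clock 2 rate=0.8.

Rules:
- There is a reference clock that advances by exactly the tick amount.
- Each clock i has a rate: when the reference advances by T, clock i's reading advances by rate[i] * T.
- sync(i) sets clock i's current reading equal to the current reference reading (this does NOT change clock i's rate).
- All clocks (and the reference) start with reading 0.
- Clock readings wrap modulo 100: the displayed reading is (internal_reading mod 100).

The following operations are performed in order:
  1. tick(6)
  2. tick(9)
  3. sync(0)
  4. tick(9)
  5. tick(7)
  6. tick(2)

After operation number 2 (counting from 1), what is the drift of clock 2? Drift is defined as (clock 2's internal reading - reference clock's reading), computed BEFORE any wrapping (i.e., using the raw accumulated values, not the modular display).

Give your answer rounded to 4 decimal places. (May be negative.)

Answer: -3.0000

Derivation:
After op 1 tick(6): ref=6.0000 raw=[12.0000 6.6000 4.8000]
After op 2 tick(9): ref=15.0000 raw=[30.0000 16.5000 12.0000]
Drift of clock 2 after op 2: 12.0000 - 15.0000 = -3.0000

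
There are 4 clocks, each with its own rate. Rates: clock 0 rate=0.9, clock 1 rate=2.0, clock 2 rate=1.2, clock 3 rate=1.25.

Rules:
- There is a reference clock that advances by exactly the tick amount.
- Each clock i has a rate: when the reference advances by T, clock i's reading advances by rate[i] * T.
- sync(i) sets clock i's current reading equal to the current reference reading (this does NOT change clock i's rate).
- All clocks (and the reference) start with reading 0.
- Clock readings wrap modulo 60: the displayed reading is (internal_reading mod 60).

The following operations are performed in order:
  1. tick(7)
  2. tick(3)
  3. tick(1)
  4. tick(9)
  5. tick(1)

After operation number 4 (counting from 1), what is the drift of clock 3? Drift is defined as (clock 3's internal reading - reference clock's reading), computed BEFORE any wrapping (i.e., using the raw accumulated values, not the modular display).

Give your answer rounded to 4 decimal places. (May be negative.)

Answer: 5.0000

Derivation:
After op 1 tick(7): ref=7.0000 raw=[6.3000 14.0000 8.4000 8.7500]
After op 2 tick(3): ref=10.0000 raw=[9.0000 20.0000 12.0000 12.5000]
After op 3 tick(1): ref=11.0000 raw=[9.9000 22.0000 13.2000 13.7500]
After op 4 tick(9): ref=20.0000 raw=[18.0000 40.0000 24.0000 25.0000]
Drift of clock 3 after op 4: 25.0000 - 20.0000 = 5.0000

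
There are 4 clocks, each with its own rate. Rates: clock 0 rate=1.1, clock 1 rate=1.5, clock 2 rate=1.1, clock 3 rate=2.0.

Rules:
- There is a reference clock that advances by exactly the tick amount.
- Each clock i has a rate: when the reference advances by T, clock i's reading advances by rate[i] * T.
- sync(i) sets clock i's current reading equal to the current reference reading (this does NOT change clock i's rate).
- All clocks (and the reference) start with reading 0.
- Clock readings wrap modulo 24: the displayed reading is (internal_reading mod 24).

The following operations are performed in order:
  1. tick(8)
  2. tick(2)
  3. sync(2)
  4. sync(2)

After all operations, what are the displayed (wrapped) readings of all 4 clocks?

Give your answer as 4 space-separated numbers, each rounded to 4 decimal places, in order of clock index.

After op 1 tick(8): ref=8.0000 raw=[8.8000 12.0000 8.8000 16.0000]
After op 2 tick(2): ref=10.0000 raw=[11.0000 15.0000 11.0000 20.0000]
After op 3 sync(2): ref=10.0000 raw=[11.0000 15.0000 10.0000 20.0000]
After op 4 sync(2): ref=10.0000 raw=[11.0000 15.0000 10.0000 20.0000]
Wrap final raw readings (mod 24): 11.0000 mod 24 = 11.0000; 15.0000 mod 24 = 15.0000; 10.0000 mod 24 = 10.0000; 20.0000 mod 24 = 20.0000

Answer: 11.0000 15.0000 10.0000 20.0000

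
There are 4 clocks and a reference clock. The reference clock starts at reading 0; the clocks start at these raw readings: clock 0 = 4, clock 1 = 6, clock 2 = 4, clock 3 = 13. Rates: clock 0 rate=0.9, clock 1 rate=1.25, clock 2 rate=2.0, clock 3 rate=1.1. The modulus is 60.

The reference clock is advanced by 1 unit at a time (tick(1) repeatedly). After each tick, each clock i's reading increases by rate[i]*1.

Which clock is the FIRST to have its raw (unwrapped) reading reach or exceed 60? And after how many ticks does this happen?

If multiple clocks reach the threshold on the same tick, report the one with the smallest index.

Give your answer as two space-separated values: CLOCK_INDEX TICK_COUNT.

clock 0: start=4, rate=0.9, needs 60-4 = 56; ticks = ceil(56/0.9) = ceil(62.2222) = 63; reading at tick 63 = 4 + 0.9*63 = 60.7000
clock 1: start=6, rate=1.25, needs 60-6 = 54; ticks = ceil(54/1.25) = ceil(43.2000) = 44; reading at tick 44 = 6 + 1.25*44 = 61.0000
clock 2: start=4, rate=2.0, needs 60-4 = 56; ticks = ceil(56/2.0) = ceil(28.0000) = 28; reading at tick 28 = 4 + 2.0*28 = 60.0000
clock 3: start=13, rate=1.1, needs 60-13 = 47; ticks = ceil(47/1.1) = ceil(42.7273) = 43; reading at tick 43 = 13 + 1.1*43 = 60.3000
Minimum tick count = 28; winners = [2]; smallest index = 2

Answer: 2 28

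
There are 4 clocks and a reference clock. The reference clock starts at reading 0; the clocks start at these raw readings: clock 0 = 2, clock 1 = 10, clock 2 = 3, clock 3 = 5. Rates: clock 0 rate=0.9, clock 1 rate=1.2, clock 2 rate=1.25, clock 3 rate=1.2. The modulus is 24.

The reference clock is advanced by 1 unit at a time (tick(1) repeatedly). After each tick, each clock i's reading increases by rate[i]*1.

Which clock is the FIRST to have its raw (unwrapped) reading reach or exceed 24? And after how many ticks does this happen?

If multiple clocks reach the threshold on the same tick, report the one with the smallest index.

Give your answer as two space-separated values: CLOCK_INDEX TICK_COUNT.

Answer: 1 12

Derivation:
clock 0: start=2, rate=0.9, needs 24-2 = 22; ticks = ceil(22/0.9) = ceil(24.4444) = 25; reading at tick 25 = 2 + 0.9*25 = 24.5000
clock 1: start=10, rate=1.2, needs 24-10 = 14; ticks = ceil(14/1.2) = ceil(11.6667) = 12; reading at tick 12 = 10 + 1.2*12 = 24.4000
clock 2: start=3, rate=1.25, needs 24-3 = 21; ticks = ceil(21/1.25) = ceil(16.8000) = 17; reading at tick 17 = 3 + 1.25*17 = 24.2500
clock 3: start=5, rate=1.2, needs 24-5 = 19; ticks = ceil(19/1.2) = ceil(15.8333) = 16; reading at tick 16 = 5 + 1.2*16 = 24.2000
Minimum tick count = 12; winners = [1]; smallest index = 1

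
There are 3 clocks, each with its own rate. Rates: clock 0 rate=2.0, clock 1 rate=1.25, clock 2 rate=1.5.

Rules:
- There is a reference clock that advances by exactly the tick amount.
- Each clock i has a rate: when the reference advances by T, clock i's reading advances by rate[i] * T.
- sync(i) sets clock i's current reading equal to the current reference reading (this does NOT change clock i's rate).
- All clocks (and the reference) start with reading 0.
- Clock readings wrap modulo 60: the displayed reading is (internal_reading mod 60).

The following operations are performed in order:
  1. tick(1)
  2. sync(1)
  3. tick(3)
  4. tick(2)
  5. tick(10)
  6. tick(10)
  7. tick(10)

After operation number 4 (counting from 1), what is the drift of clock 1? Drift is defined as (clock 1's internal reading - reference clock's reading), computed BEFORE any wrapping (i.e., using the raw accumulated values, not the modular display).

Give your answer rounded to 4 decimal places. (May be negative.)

Answer: 1.2500

Derivation:
After op 1 tick(1): ref=1.0000 raw=[2.0000 1.2500 1.5000]
After op 2 sync(1): ref=1.0000 raw=[2.0000 1.0000 1.5000]
After op 3 tick(3): ref=4.0000 raw=[8.0000 4.7500 6.0000]
After op 4 tick(2): ref=6.0000 raw=[12.0000 7.2500 9.0000]
Drift of clock 1 after op 4: 7.2500 - 6.0000 = 1.2500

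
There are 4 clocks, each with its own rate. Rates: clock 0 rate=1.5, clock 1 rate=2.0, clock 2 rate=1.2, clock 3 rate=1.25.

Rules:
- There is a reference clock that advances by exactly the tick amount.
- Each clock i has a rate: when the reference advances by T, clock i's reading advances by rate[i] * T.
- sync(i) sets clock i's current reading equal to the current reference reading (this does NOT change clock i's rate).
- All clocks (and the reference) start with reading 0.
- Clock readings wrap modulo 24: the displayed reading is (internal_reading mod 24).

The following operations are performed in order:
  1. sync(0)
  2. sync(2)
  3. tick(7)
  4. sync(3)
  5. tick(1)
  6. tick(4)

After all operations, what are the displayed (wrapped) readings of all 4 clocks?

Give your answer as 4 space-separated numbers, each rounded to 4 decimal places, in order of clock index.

Answer: 18.0000 0.0000 14.4000 13.2500

Derivation:
After op 1 sync(0): ref=0.0000 raw=[0.0000 0.0000 0.0000 0.0000]
After op 2 sync(2): ref=0.0000 raw=[0.0000 0.0000 0.0000 0.0000]
After op 3 tick(7): ref=7.0000 raw=[10.5000 14.0000 8.4000 8.7500]
After op 4 sync(3): ref=7.0000 raw=[10.5000 14.0000 8.4000 7.0000]
After op 5 tick(1): ref=8.0000 raw=[12.0000 16.0000 9.6000 8.2500]
After op 6 tick(4): ref=12.0000 raw=[18.0000 24.0000 14.4000 13.2500]
Wrap final raw readings (mod 24): 18.0000 mod 24 = 18.0000; 24.0000 mod 24 = 0.0000; 14.4000 mod 24 = 14.4000; 13.2500 mod 24 = 13.2500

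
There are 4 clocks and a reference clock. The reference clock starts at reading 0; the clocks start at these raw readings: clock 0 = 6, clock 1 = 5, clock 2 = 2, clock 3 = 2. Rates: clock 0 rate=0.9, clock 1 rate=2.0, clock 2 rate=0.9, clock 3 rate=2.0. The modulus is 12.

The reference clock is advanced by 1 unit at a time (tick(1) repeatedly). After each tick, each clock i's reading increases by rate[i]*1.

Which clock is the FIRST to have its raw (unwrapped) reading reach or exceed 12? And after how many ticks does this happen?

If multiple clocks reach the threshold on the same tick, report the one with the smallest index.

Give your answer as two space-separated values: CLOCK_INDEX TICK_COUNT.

clock 0: start=6, rate=0.9, needs 12-6 = 6; ticks = ceil(6/0.9) = ceil(6.6667) = 7; reading at tick 7 = 6 + 0.9*7 = 12.3000
clock 1: start=5, rate=2.0, needs 12-5 = 7; ticks = ceil(7/2.0) = ceil(3.5000) = 4; reading at tick 4 = 5 + 2.0*4 = 13.0000
clock 2: start=2, rate=0.9, needs 12-2 = 10; ticks = ceil(10/0.9) = ceil(11.1111) = 12; reading at tick 12 = 2 + 0.9*12 = 12.8000
clock 3: start=2, rate=2.0, needs 12-2 = 10; ticks = ceil(10/2.0) = ceil(5.0000) = 5; reading at tick 5 = 2 + 2.0*5 = 12.0000
Minimum tick count = 4; winners = [1]; smallest index = 1

Answer: 1 4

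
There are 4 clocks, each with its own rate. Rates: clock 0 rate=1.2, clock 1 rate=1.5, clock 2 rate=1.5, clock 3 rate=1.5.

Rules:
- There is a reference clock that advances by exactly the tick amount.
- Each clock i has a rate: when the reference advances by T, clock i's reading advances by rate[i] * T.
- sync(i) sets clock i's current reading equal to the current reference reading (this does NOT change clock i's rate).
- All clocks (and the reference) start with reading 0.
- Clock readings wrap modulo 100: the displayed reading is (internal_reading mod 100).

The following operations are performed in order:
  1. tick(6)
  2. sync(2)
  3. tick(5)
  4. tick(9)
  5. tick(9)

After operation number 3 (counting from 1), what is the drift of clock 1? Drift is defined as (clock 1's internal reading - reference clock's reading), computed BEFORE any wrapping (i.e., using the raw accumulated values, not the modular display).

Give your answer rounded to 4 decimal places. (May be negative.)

After op 1 tick(6): ref=6.0000 raw=[7.2000 9.0000 9.0000 9.0000]
After op 2 sync(2): ref=6.0000 raw=[7.2000 9.0000 6.0000 9.0000]
After op 3 tick(5): ref=11.0000 raw=[13.2000 16.5000 13.5000 16.5000]
Drift of clock 1 after op 3: 16.5000 - 11.0000 = 5.5000

Answer: 5.5000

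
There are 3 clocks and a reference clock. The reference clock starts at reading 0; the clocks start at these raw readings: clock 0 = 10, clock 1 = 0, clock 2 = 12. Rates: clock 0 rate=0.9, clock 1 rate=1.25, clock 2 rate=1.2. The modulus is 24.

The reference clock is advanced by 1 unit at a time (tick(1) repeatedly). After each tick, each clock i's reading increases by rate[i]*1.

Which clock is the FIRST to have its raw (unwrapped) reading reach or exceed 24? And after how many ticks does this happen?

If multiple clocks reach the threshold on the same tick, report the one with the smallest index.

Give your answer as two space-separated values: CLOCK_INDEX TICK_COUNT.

clock 0: start=10, rate=0.9, needs 24-10 = 14; ticks = ceil(14/0.9) = ceil(15.5556) = 16; reading at tick 16 = 10 + 0.9*16 = 24.4000
clock 1: start=0, rate=1.25, needs 24-0 = 24; ticks = ceil(24/1.25) = ceil(19.2000) = 20; reading at tick 20 = 0 + 1.25*20 = 25.0000
clock 2: start=12, rate=1.2, needs 24-12 = 12; ticks = ceil(12/1.2) = ceil(10.0000) = 10; reading at tick 10 = 12 + 1.2*10 = 24.0000
Minimum tick count = 10; winners = [2]; smallest index = 2

Answer: 2 10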